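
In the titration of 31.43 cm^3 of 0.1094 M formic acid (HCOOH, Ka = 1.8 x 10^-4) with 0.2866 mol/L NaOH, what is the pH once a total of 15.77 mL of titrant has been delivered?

12.36

n(acid) = 0.1094 x 0.03143 = 0.003438 mol; n(NaOH) added = 0.2866 x 0.01577 = 0.004520 mol.
Base is in excess by 0.004520 - 0.003438 = 0.001081 mol in a total volume of 0.04720 L.
[OH^-] = 0.001081/0.04720 = 0.02291 M, so pOH = 1.64 and pH = 14.00 - 1.64 = 12.36.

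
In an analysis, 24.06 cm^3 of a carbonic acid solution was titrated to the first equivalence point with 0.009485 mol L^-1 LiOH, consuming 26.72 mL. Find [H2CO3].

n(LiOH) = 0.009485 x 0.02672 = 0.0002534 mol.
At the first equivalence point, 1 mol OH^- react per mol H2CO3, so n(H2CO3) = 0.0002534 / 1 = 0.0002534 mol.
[H2CO3] = 0.0002534 / 0.02406 L = 0.0105 M.

0.0105 M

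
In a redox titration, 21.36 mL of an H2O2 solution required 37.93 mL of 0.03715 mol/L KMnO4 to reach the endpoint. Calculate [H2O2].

0.165 M

n(KMnO4) = 0.03715 x 0.03793 = 0.001409 mol.
From the balanced equation, 2 mol KMnO4 reacts with 5 mol H2O2, so n(H2O2) = 0.001409 x 5/2 = 0.003523 mol.
[H2O2] = 0.003523 / 0.02136 L = 0.165 M.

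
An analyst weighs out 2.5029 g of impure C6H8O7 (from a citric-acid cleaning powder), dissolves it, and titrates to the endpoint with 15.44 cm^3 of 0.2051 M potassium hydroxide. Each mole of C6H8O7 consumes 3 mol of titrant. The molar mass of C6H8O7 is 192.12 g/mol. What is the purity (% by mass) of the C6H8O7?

n(KOH) = 0.2051 x 0.01544 = 0.003167 mol.
n(C6H8O7) = 0.003167 / 3 = 0.001056 mol.
mass of C6H8O7 = 0.001056 x 192.12 = 0.2028 g.
% purity = 0.2028 / 2.5029 x 100 = 8.10%.

8.10%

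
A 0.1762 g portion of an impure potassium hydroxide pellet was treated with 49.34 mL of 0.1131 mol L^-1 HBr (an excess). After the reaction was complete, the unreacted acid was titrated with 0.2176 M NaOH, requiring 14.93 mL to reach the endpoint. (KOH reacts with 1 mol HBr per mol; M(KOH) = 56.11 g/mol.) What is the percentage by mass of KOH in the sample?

Total n(HBr) added = 0.1131 x 0.04934 = 0.005580 mol.
n(NaOH) used = 0.2176 x 0.01493 = 0.003249 mol, which equals the excess n(HBr).
So n(HBr) consumed by the sample = 0.005580 - 0.003249 = 0.002332 mol.
n(KOH) = 0.002332 / 1 = 0.002332 mol.
mass KOH = 0.002332 x 56.11 = 0.1308 g, so %KOH = 0.1308/0.1762 x 100 = 74.2%.

74.2%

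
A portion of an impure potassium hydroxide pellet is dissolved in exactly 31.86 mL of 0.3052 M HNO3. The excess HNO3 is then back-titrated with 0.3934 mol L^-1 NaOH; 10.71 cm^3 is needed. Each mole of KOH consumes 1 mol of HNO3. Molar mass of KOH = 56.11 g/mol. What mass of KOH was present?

Total n(HNO3) added = 0.3052 x 0.03186 = 0.009724 mol.
n(NaOH) used = 0.3934 x 0.01071 = 0.004213 mol, which equals the excess n(HNO3).
So n(HNO3) consumed by the sample = 0.009724 - 0.004213 = 0.005510 mol.
n(KOH) = 0.005510 / 1 = 0.005510 mol.
mass = 0.005510 mol x 56.11 g/mol = 0.309 g.

0.309 g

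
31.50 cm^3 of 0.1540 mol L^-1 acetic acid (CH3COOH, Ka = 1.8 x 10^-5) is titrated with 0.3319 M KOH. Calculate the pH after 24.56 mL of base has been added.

12.77

n(acid) = 0.1540 x 0.03150 = 0.004851 mol; n(KOH) added = 0.3319 x 0.02456 = 0.008151 mol.
Base is in excess by 0.008151 - 0.004851 = 0.003300 mol in a total volume of 0.05606 L.
[OH^-] = 0.003300/0.05606 = 0.05887 M, so pOH = 1.23 and pH = 14.00 - 1.23 = 12.77.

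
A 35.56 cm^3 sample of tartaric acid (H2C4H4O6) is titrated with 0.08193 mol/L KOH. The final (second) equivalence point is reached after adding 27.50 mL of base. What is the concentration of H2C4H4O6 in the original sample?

0.0317 M

n(KOH) = 0.08193 x 0.02750 = 0.002253 mol.
At the final (second) equivalence point, 2 mol OH^- react per mol H2C4H4O6, so n(H2C4H4O6) = 0.002253 / 2 = 0.001127 mol.
[H2C4H4O6] = 0.001127 / 0.03556 L = 0.0317 M.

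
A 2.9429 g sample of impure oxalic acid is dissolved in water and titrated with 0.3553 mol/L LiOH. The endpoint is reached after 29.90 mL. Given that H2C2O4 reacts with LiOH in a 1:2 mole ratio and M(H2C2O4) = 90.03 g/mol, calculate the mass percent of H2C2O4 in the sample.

16.2%

n(LiOH) = 0.3553 x 0.02990 = 0.01062 mol.
n(H2C2O4) = 0.01062 / 2 = 0.005312 mol.
mass of H2C2O4 = 0.005312 x 90.03 = 0.4782 g.
% purity = 0.4782 / 2.9429 x 100 = 16.2%.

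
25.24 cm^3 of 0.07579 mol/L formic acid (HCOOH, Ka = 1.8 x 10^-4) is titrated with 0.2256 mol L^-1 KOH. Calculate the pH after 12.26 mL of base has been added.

n(acid) = 0.07579 x 0.02524 = 0.001913 mol; n(KOH) added = 0.2256 x 0.01226 = 0.002766 mol.
Base is in excess by 0.002766 - 0.001913 = 0.0008529 mol in a total volume of 0.03750 L.
[OH^-] = 0.0008529/0.03750 = 0.02274 M, so pOH = 1.64 and pH = 14.00 - 1.64 = 12.36.

12.36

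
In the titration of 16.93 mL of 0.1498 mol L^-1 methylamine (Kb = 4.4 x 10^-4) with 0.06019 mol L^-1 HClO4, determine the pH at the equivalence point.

6.01

n(CH3NH2) = 0.1498 x 0.01693 = 0.002536 mol; V(HClO4) at equivalence = 0.002536/0.06019 = 0.04214 L.
At equivalence the base is fully converted to CH3NH3+; total volume = 0.05907 L, so [CH3NH3+] = 0.002536/0.05907 = 0.04294 M.
Ka(CH3NH3+) = Kw/Kb = 1.0e-14 / 4.4 x 10^-4 = 2.27e-11.
[H^+] = sqrt(Ka x [CH3NH3+]) = sqrt(2.27e-11 x 0.04294) = 9.88e-7 M.
pH = -log(9.88e-7) = 6.01.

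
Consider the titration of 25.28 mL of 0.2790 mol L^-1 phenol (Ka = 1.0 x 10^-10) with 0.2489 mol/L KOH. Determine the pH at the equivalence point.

n(C6H5OH) = 0.2790 x 0.02528 = 0.007053 mol; V(KOH) at equivalence = 0.007053/0.2489 = 0.02834 L.
At equivalence all the acid is converted to C6H5O-; total volume = 0.02528 + 0.02834 = 0.05362 L, so [C6H5O-] = 0.007053/0.05362 = 0.1315 M.
Kb = Kw/Ka = 1.0e-14 / 1.0 x 10^-10 = 0.000100.
[OH^-] = sqrt(Kb x [C6H5O-]) = sqrt(0.000100 x 0.1315) = 0.00363 M.
pOH = 2.44, so pH = 14.00 - 2.44 = 11.56.

11.56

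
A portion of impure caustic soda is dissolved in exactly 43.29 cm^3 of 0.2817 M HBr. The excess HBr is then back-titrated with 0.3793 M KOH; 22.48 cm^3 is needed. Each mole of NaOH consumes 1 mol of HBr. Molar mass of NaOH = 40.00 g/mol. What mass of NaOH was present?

0.147 g

Total n(HBr) added = 0.2817 x 0.04329 = 0.01219 mol.
n(KOH) used = 0.3793 x 0.02248 = 0.008527 mol, which equals the excess n(HBr).
So n(HBr) consumed by the sample = 0.01219 - 0.008527 = 0.003668 mol.
n(NaOH) = 0.003668 / 1 = 0.003668 mol.
mass = 0.003668 mol x 40.00 g/mol = 0.147 g.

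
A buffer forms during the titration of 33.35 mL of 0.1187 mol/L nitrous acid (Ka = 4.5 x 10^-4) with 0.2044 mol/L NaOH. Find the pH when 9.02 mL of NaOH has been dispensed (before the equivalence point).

Initial n(HNO2) = 0.1187 x 0.03335 = 0.003959 mol.
n(NaOH) added = 0.2044 x 0.009020 = 0.001844 mol, converting that many moles of HNO2 to NO2-.
Remaining n(HNO2) = 0.002115 mol; n(NO2-) = 0.001844 mol.
By Henderson-Hasselbalch, pH = pKa + log([A^-]/[HA]) = 3.35 + log(0.001844/0.002115) = 3.35 + (-0.06) = 3.29.

3.29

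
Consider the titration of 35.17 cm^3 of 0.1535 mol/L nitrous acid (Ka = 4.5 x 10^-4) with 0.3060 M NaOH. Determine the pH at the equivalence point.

8.18

n(HNO2) = 0.1535 x 0.03517 = 0.005399 mol; V(NaOH) at equivalence = 0.005399/0.3060 = 0.01764 L.
At equivalence all the acid is converted to NO2-; total volume = 0.03517 + 0.01764 = 0.05281 L, so [NO2-] = 0.005399/0.05281 = 0.1022 M.
Kb = Kw/Ka = 1.0e-14 / 4.5 x 10^-4 = 2.22e-11.
[OH^-] = sqrt(Kb x [NO2-]) = sqrt(2.22e-11 x 0.1022) = 1.51e-6 M.
pOH = 5.82, so pH = 14.00 - 5.82 = 8.18.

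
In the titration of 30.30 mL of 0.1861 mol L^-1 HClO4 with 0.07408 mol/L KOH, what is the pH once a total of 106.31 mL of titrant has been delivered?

n(acid) = 0.1861 x 0.03030 = 0.005639 mol; n(KOH) added = 0.07408 x 0.1063 = 0.007875 mol.
Base is in excess by 0.007875 - 0.005639 = 0.002237 mol in a total volume of 0.1366 L.
[OH^-] = 0.002237/0.1366 = 0.01637 M, so pOH = 1.79 and pH = 14.00 - 1.79 = 12.21.

12.21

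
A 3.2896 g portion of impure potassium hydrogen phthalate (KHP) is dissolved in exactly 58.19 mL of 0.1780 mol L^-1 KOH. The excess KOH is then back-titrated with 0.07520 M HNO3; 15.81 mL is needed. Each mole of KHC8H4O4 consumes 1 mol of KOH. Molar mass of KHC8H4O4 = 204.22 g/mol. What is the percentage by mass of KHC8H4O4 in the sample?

Total n(KOH) added = 0.1780 x 0.05819 = 0.01036 mol.
n(HNO3) used = 0.07520 x 0.01581 = 0.001189 mol, which equals the excess n(KOH).
So n(KOH) consumed by the sample = 0.01036 - 0.001189 = 0.009169 mol.
n(KHC8H4O4) = 0.009169 / 1 = 0.009169 mol.
mass KHC8H4O4 = 0.009169 x 204.22 = 1.872 g, so %KHC8H4O4 = 1.872/3.2896 x 100 = 56.9%.

56.9%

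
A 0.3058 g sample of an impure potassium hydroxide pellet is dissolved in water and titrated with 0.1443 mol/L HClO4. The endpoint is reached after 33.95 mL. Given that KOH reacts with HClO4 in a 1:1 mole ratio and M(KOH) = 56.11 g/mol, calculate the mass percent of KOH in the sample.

n(HClO4) = 0.1443 x 0.03395 = 0.004899 mol.
n(KOH) = 0.004899 / 1 = 0.004899 mol.
mass of KOH = 0.004899 x 56.11 = 0.2749 g.
% purity = 0.2749 / 0.3058 x 100 = 89.9%.

89.9%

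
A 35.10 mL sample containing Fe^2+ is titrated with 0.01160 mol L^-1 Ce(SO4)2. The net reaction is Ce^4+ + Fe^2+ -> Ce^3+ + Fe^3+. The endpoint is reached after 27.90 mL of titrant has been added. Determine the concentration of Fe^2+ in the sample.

0.00922 M

n(Ce(SO4)2) = 0.01160 x 0.02790 = 0.0003236 mol.
From the balanced equation, 1 mol Ce(SO4)2 reacts with 1 mol Fe^2+, so n(Fe^2+) = 0.0003236 x 1/1 = 0.0003236 mol.
[Fe^2+] = 0.0003236 / 0.03510 L = 0.00922 M.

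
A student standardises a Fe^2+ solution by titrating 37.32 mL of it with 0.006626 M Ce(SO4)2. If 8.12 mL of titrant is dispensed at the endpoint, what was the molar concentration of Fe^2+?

n(Ce(SO4)2) = 0.006626 x 0.008120 = 5.380e-5 mol.
From the balanced equation, 1 mol Ce(SO4)2 reacts with 1 mol Fe^2+, so n(Fe^2+) = 5.380e-5 x 1/1 = 5.380e-5 mol.
[Fe^2+] = 5.380e-5 / 0.03732 L = 0.00144 M.

0.00144 M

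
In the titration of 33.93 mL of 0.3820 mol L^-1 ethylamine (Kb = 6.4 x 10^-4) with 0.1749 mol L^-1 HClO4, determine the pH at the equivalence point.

n(C2H5NH2) = 0.3820 x 0.03393 = 0.01296 mol; V(HClO4) at equivalence = 0.01296/0.1749 = 0.07411 L.
At equivalence the base is fully converted to C2H5NH3+; total volume = 0.1080 L, so [C2H5NH3+] = 0.01296/0.1080 = 0.1200 M.
Ka(C2H5NH3+) = Kw/Kb = 1.0e-14 / 6.4 x 10^-4 = 1.56e-11.
[H^+] = sqrt(Ka x [C2H5NH3+]) = sqrt(1.56e-11 x 0.1200) = 1.37e-6 M.
pH = -log(1.37e-6) = 5.86.

5.86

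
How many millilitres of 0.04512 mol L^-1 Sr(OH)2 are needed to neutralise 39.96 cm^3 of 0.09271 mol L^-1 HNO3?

41.1 mL

n(HNO3) = 0.09271 mol/L x 0.03996 L = 0.003705 mol.
The neutralisation is 2 HNO3 : 1 Sr(OH)2, so n(Sr(OH)2) = 0.003705 x 1/2 = 0.001852 mol.
V(Sr(OH)2) = 0.001852 / 0.04512 = 0.04105 L = 41.1 mL.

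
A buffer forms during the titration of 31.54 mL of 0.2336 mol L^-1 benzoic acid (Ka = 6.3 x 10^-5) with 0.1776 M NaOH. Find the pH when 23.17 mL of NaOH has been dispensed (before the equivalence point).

Initial n(C6H5COOH) = 0.2336 x 0.03154 = 0.007368 mol.
n(NaOH) added = 0.1776 x 0.02317 = 0.004115 mol, converting that many moles of C6H5COOH to C6H5COO-.
Remaining n(C6H5COOH) = 0.003253 mol; n(C6H5COO-) = 0.004115 mol.
By Henderson-Hasselbalch, pH = pKa + log([A^-]/[HA]) = 4.20 + log(0.004115/0.003253) = 4.20 + (+0.10) = 4.30.

4.30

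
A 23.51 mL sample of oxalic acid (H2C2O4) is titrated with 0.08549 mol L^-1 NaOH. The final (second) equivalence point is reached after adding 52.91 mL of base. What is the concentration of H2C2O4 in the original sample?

0.0962 M

n(NaOH) = 0.08549 x 0.05291 = 0.004523 mol.
At the final (second) equivalence point, 2 mol OH^- react per mol H2C2O4, so n(H2C2O4) = 0.004523 / 2 = 0.002262 mol.
[H2C2O4] = 0.002262 / 0.02351 L = 0.0962 M.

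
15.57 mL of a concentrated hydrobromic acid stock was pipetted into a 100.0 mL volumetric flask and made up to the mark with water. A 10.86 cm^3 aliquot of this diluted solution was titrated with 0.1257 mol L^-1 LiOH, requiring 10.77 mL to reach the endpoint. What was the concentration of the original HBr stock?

n(LiOH) = 0.1257 x 0.01077 = 0.001354 mol.
n(HBr) in the aliquot = 0.001354 mol.
[diluted HBr] = 0.001354 / 0.01086 = 0.1247 M.
Dilution factor = 100.0/15.57 = 6.423, so [stock] = 0.1247 x 6.423 = 0.801 M.

0.801 M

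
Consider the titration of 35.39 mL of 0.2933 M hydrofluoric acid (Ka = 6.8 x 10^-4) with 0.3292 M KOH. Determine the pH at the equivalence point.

n(HF) = 0.2933 x 0.03539 = 0.01038 mol; V(KOH) at equivalence = 0.01038/0.3292 = 0.03153 L.
At equivalence all the acid is converted to F-; total volume = 0.03539 + 0.03153 = 0.06692 L, so [F-] = 0.01038/0.06692 = 0.1551 M.
Kb = Kw/Ka = 1.0e-14 / 6.8 x 10^-4 = 1.47e-11.
[OH^-] = sqrt(Kb x [F-]) = sqrt(1.47e-11 x 0.1551) = 1.51e-6 M.
pOH = 5.82, so pH = 14.00 - 5.82 = 8.18.

8.18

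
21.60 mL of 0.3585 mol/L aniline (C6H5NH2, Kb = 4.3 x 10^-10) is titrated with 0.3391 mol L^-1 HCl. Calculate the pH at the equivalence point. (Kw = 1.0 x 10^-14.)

n(C6H5NH2) = 0.3585 x 0.02160 = 0.007744 mol; V(HCl) at equivalence = 0.007744/0.3391 = 0.02284 L.
At equivalence the base is fully converted to C6H5NH3+; total volume = 0.04444 L, so [C6H5NH3+] = 0.007744/0.04444 = 0.1743 M.
Ka(C6H5NH3+) = Kw/Kb = 1.0e-14 / 4.3 x 10^-10 = 2.33e-5.
[H^+] = sqrt(Ka x [C6H5NH3+]) = sqrt(2.33e-5 x 0.1743) = 0.00201 M.
pH = -log(0.00201) = 2.70.

2.70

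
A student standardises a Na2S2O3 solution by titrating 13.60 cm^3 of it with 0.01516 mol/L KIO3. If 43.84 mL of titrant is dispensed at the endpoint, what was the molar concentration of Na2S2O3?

n(KIO3) = 0.01516 x 0.04384 = 0.0006646 mol.
From the balanced equation, 1 mol KIO3 reacts with 6 mol Na2S2O3, so n(Na2S2O3) = 0.0006646 x 6/1 = 0.003988 mol.
[Na2S2O3] = 0.003988 / 0.01360 L = 0.293 M.

0.293 M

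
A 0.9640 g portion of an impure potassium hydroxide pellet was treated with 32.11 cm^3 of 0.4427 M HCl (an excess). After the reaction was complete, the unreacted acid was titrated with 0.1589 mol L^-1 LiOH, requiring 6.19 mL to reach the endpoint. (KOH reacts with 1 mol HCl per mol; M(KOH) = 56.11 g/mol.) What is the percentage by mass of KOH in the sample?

Total n(HCl) added = 0.4427 x 0.03211 = 0.01422 mol.
n(LiOH) used = 0.1589 x 0.006190 = 0.0009836 mol, which equals the excess n(HCl).
So n(HCl) consumed by the sample = 0.01422 - 0.0009836 = 0.01323 mol.
n(KOH) = 0.01323 / 1 = 0.01323 mol.
mass KOH = 0.01323 x 56.11 = 0.7424 g, so %KOH = 0.7424/0.9640 x 100 = 77.0%.

77.0%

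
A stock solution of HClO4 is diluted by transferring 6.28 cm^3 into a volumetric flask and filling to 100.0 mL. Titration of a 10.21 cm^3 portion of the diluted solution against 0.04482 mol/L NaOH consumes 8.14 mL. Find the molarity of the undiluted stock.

0.569 M

n(NaOH) = 0.04482 x 0.008140 = 0.0003648 mol.
n(HClO4) in the aliquot = 0.0003648 mol.
[diluted HClO4] = 0.0003648 / 0.01021 = 0.03573 M.
Dilution factor = 100.0/6.280 = 15.92, so [stock] = 0.03573 x 15.92 = 0.569 M.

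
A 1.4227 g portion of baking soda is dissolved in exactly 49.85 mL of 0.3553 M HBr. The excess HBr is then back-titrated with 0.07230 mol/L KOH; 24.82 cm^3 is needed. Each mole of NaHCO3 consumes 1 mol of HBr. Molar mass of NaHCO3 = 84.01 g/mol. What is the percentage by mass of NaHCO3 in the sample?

94.0%

Total n(HBr) added = 0.3553 x 0.04985 = 0.01771 mol.
n(KOH) used = 0.07230 x 0.02482 = 0.001794 mol, which equals the excess n(HBr).
So n(HBr) consumed by the sample = 0.01771 - 0.001794 = 0.01592 mol.
n(NaHCO3) = 0.01592 / 1 = 0.01592 mol.
mass NaHCO3 = 0.01592 x 84.01 = 1.337 g, so %NaHCO3 = 1.337/1.4227 x 100 = 94.0%.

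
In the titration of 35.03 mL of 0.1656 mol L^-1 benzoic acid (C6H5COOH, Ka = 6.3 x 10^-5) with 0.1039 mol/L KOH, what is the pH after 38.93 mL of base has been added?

Initial n(C6H5COOH) = 0.1656 x 0.03503 = 0.005801 mol.
n(KOH) added = 0.1039 x 0.03893 = 0.004045 mol, converting that many moles of C6H5COOH to C6H5COO-.
Remaining n(C6H5COOH) = 0.001756 mol; n(C6H5COO-) = 0.004045 mol.
By Henderson-Hasselbalch, pH = pKa + log([A^-]/[HA]) = 4.20 + log(0.004045/0.001756) = 4.20 + (+0.36) = 4.56.

4.56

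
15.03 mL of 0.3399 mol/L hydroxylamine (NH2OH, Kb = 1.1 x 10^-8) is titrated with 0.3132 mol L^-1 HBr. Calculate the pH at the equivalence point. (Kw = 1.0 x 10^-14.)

3.41

n(NH2OH) = 0.3399 x 0.01503 = 0.005109 mol; V(HBr) at equivalence = 0.005109/0.3132 = 0.01631 L.
At equivalence the base is fully converted to NH3OH+; total volume = 0.03134 L, so [NH3OH+] = 0.005109/0.03134 = 0.1630 M.
Ka(NH3OH+) = Kw/Kb = 1.0e-14 / 1.1 x 10^-8 = 9.09e-7.
[H^+] = sqrt(Ka x [NH3OH+]) = sqrt(9.09e-7 x 0.1630) = 0.000385 M.
pH = -log(0.000385) = 3.41.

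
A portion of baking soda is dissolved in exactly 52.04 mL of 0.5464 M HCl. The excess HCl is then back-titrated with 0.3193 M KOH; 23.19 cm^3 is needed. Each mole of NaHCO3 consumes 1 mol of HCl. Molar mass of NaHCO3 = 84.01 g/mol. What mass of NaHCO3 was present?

Total n(HCl) added = 0.5464 x 0.05204 = 0.02843 mol.
n(KOH) used = 0.3193 x 0.02319 = 0.007405 mol, which equals the excess n(HCl).
So n(HCl) consumed by the sample = 0.02843 - 0.007405 = 0.02103 mol.
n(NaHCO3) = 0.02103 / 1 = 0.02103 mol.
mass = 0.02103 mol x 84.01 g/mol = 1.77 g.

1.77 g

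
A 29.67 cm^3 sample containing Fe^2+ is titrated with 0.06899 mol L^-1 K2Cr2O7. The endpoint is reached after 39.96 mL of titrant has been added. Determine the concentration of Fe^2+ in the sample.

0.558 M

n(K2Cr2O7) = 0.06899 x 0.03996 = 0.002757 mol.
From the balanced equation, 1 mol K2Cr2O7 reacts with 6 mol Fe^2+, so n(Fe^2+) = 0.002757 x 6/1 = 0.01654 mol.
[Fe^2+] = 0.01654 / 0.02967 L = 0.558 M.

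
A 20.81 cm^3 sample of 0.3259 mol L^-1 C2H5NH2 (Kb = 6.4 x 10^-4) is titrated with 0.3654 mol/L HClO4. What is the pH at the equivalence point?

5.78

n(C2H5NH2) = 0.3259 x 0.02081 = 0.006782 mol; V(HClO4) at equivalence = 0.006782/0.3654 = 0.01856 L.
At equivalence the base is fully converted to C2H5NH3+; total volume = 0.03937 L, so [C2H5NH3+] = 0.006782/0.03937 = 0.1723 M.
Ka(C2H5NH3+) = Kw/Kb = 1.0e-14 / 6.4 x 10^-4 = 1.56e-11.
[H^+] = sqrt(Ka x [C2H5NH3+]) = sqrt(1.56e-11 x 0.1723) = 1.64e-6 M.
pH = -log(1.64e-6) = 5.78.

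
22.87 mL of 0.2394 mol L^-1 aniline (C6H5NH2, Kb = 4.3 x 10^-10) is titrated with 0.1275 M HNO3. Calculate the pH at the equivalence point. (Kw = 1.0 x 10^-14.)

2.86

n(C6H5NH2) = 0.2394 x 0.02287 = 0.005475 mol; V(HNO3) at equivalence = 0.005475/0.1275 = 0.04294 L.
At equivalence the base is fully converted to C6H5NH3+; total volume = 0.06581 L, so [C6H5NH3+] = 0.005475/0.06581 = 0.08319 M.
Ka(C6H5NH3+) = Kw/Kb = 1.0e-14 / 4.3 x 10^-10 = 2.33e-5.
[H^+] = sqrt(Ka x [C6H5NH3+]) = sqrt(2.33e-5 x 0.08319) = 0.00139 M.
pH = -log(0.00139) = 2.86.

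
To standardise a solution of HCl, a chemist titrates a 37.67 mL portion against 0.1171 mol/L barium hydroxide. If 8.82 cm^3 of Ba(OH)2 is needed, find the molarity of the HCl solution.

n(Ba(OH)2) delivered = 0.1171 x 0.008820 = 0.001033 mol.
The reaction is 2 HCl + 1 Ba(OH)2, so n(HCl) = 0.001033 x 2/1 = 0.002066 mol.
[HCl] = 0.002066 mol / 0.03767 L = 0.0548 M.

0.0548 M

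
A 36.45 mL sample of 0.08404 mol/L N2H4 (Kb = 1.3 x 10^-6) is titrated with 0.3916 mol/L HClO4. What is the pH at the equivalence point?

n(N2H4) = 0.08404 x 0.03645 = 0.003063 mol; V(HClO4) at equivalence = 0.003063/0.3916 = 0.007822 L.
At equivalence the base is fully converted to N2H5+; total volume = 0.04427 L, so [N2H5+] = 0.003063/0.04427 = 0.06919 M.
Ka(N2H5+) = Kw/Kb = 1.0e-14 / 1.3 x 10^-6 = 7.69e-9.
[H^+] = sqrt(Ka x [N2H5+]) = sqrt(7.69e-9 x 0.06919) = 2.31e-5 M.
pH = -log(2.31e-5) = 4.64.

4.64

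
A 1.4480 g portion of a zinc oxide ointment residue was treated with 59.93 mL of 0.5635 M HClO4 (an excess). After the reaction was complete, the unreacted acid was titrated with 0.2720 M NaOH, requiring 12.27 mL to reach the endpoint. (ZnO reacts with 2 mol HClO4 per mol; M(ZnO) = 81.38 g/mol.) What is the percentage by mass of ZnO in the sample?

Total n(HClO4) added = 0.5635 x 0.05993 = 0.03377 mol.
n(NaOH) used = 0.2720 x 0.01227 = 0.003337 mol, which equals the excess n(HClO4).
So n(HClO4) consumed by the sample = 0.03377 - 0.003337 = 0.03043 mol.
n(ZnO) = 0.03043 / 2 = 0.01522 mol.
mass ZnO = 0.01522 x 81.38 = 1.238 g, so %ZnO = 1.238/1.4480 x 100 = 85.5%.

85.5%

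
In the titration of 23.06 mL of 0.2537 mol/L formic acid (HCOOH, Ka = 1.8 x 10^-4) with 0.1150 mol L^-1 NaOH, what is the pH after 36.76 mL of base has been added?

Initial n(HCOOH) = 0.2537 x 0.02306 = 0.005850 mol.
n(NaOH) added = 0.1150 x 0.03676 = 0.004227 mol, converting that many moles of HCOOH to HCOO-.
Remaining n(HCOOH) = 0.001623 mol; n(HCOO-) = 0.004227 mol.
By Henderson-Hasselbalch, pH = pKa + log([A^-]/[HA]) = 3.74 + log(0.004227/0.001623) = 3.74 + (+0.42) = 4.16.

4.16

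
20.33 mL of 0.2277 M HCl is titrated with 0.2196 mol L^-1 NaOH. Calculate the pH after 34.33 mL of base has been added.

12.73

n(acid) = 0.2277 x 0.02033 = 0.004629 mol; n(NaOH) added = 0.2196 x 0.03433 = 0.007539 mol.
Base is in excess by 0.007539 - 0.004629 = 0.002910 mol in a total volume of 0.05466 L.
[OH^-] = 0.002910/0.05466 = 0.05323 M, so pOH = 1.27 and pH = 14.00 - 1.27 = 12.73.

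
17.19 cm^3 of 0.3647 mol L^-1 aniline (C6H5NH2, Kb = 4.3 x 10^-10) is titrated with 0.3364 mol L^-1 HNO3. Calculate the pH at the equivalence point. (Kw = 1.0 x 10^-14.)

2.70

n(C6H5NH2) = 0.3647 x 0.01719 = 0.006269 mol; V(HNO3) at equivalence = 0.006269/0.3364 = 0.01864 L.
At equivalence the base is fully converted to C6H5NH3+; total volume = 0.03583 L, so [C6H5NH3+] = 0.006269/0.03583 = 0.1750 M.
Ka(C6H5NH3+) = Kw/Kb = 1.0e-14 / 4.3 x 10^-10 = 2.33e-5.
[H^+] = sqrt(Ka x [C6H5NH3+]) = sqrt(2.33e-5 x 0.1750) = 0.00202 M.
pH = -log(0.00202) = 2.70.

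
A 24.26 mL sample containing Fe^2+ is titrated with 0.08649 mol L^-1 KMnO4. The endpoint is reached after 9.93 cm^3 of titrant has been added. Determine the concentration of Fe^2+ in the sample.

n(KMnO4) = 0.08649 x 0.009930 = 0.0008588 mol.
From the balanced equation, 1 mol KMnO4 reacts with 5 mol Fe^2+, so n(Fe^2+) = 0.0008588 x 5/1 = 0.004294 mol.
[Fe^2+] = 0.004294 / 0.02426 L = 0.177 M.

0.177 M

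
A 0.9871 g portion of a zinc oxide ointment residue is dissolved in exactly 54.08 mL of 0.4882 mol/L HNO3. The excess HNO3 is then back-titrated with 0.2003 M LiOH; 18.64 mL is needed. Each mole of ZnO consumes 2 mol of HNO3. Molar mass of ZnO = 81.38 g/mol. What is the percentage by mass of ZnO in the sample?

93.4%

Total n(HNO3) added = 0.4882 x 0.05408 = 0.02640 mol.
n(LiOH) used = 0.2003 x 0.01864 = 0.003734 mol, which equals the excess n(HNO3).
So n(HNO3) consumed by the sample = 0.02640 - 0.003734 = 0.02267 mol.
n(ZnO) = 0.02267 / 2 = 0.01133 mol.
mass ZnO = 0.01133 x 81.38 = 0.9224 g, so %ZnO = 0.9224/0.9871 x 100 = 93.4%.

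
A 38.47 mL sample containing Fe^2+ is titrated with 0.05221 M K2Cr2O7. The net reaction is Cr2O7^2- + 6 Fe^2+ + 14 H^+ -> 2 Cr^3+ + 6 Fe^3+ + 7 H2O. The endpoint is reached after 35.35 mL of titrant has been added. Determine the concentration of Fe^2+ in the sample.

n(K2Cr2O7) = 0.05221 x 0.03535 = 0.001846 mol.
From the balanced equation, 1 mol K2Cr2O7 reacts with 6 mol Fe^2+, so n(Fe^2+) = 0.001846 x 6/1 = 0.01107 mol.
[Fe^2+] = 0.01107 / 0.03847 L = 0.288 M.

0.288 M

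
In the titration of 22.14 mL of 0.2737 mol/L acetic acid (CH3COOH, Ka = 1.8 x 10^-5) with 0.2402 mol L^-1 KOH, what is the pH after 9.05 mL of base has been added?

4.49

Initial n(CH3COOH) = 0.2737 x 0.02214 = 0.006060 mol.
n(KOH) added = 0.2402 x 0.009050 = 0.002174 mol, converting that many moles of CH3COOH to CH3COO-.
Remaining n(CH3COOH) = 0.003886 mol; n(CH3COO-) = 0.002174 mol.
By Henderson-Hasselbalch, pH = pKa + log([A^-]/[HA]) = 4.74 + log(0.002174/0.003886) = 4.74 + (-0.25) = 4.49.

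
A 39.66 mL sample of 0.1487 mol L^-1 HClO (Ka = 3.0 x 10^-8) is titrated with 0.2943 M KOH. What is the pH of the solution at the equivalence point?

10.26

n(HClO) = 0.1487 x 0.03966 = 0.005897 mol; V(KOH) at equivalence = 0.005897/0.2943 = 0.02004 L.
At equivalence all the acid is converted to ClO-; total volume = 0.03966 + 0.02004 = 0.05970 L, so [ClO-] = 0.005897/0.05970 = 0.09879 M.
Kb = Kw/Ka = 1.0e-14 / 3.0 x 10^-8 = 3.33e-7.
[OH^-] = sqrt(Kb x [ClO-]) = sqrt(3.33e-7 x 0.09879) = 0.000181 M.
pOH = 3.74, so pH = 14.00 - 3.74 = 10.26.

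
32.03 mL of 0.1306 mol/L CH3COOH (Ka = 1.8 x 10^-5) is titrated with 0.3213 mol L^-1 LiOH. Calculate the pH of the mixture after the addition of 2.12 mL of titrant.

Initial n(CH3COOH) = 0.1306 x 0.03203 = 0.004183 mol.
n(LiOH) added = 0.3213 x 0.002120 = 0.0006812 mol, converting that many moles of CH3COOH to CH3COO-.
Remaining n(CH3COOH) = 0.003502 mol; n(CH3COO-) = 0.0006812 mol.
By Henderson-Hasselbalch, pH = pKa + log([A^-]/[HA]) = 4.74 + log(0.0006812/0.003502) = 4.74 + (-0.71) = 4.03.

4.03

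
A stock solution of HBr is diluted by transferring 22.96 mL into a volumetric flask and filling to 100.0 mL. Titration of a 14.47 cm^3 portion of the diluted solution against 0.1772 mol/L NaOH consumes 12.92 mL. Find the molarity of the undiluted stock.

0.689 M

n(NaOH) = 0.1772 x 0.01292 = 0.002289 mol.
n(HBr) in the aliquot = 0.002289 mol.
[diluted HBr] = 0.002289 / 0.01447 = 0.1582 M.
Dilution factor = 100.0/22.96 = 4.355, so [stock] = 0.1582 x 4.355 = 0.689 M.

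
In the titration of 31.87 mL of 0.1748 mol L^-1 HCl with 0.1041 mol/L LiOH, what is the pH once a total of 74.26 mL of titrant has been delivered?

12.31

n(acid) = 0.1748 x 0.03187 = 0.005571 mol; n(LiOH) added = 0.1041 x 0.07426 = 0.007730 mol.
Base is in excess by 0.007730 - 0.005571 = 0.002160 mol in a total volume of 0.1061 L.
[OH^-] = 0.002160/0.1061 = 0.02035 M, so pOH = 1.69 and pH = 14.00 - 1.69 = 12.31.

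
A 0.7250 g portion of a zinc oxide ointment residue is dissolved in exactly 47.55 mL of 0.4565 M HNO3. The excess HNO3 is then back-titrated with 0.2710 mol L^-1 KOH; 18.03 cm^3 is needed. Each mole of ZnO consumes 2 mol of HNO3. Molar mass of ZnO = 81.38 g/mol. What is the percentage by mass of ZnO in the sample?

94.4%

Total n(HNO3) added = 0.4565 x 0.04755 = 0.02171 mol.
n(KOH) used = 0.2710 x 0.01803 = 0.004886 mol, which equals the excess n(HNO3).
So n(HNO3) consumed by the sample = 0.02171 - 0.004886 = 0.01682 mol.
n(ZnO) = 0.01682 / 2 = 0.008410 mol.
mass ZnO = 0.008410 x 81.38 = 0.6844 g, so %ZnO = 0.6844/0.7250 x 100 = 94.4%.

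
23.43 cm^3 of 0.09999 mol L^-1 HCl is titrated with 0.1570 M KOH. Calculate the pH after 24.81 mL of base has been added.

n(acid) = 0.09999 x 0.02343 = 0.002343 mol; n(KOH) added = 0.1570 x 0.02481 = 0.003895 mol.
Base is in excess by 0.003895 - 0.002343 = 0.001552 mol in a total volume of 0.04824 L.
[OH^-] = 0.001552/0.04824 = 0.03218 M, so pOH = 1.49 and pH = 14.00 - 1.49 = 12.51.

12.51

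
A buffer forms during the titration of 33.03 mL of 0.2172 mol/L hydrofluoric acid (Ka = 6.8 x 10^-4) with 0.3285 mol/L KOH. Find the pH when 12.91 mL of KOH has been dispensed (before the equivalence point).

3.33

Initial n(HF) = 0.2172 x 0.03303 = 0.007174 mol.
n(KOH) added = 0.3285 x 0.01291 = 0.004241 mol, converting that many moles of HF to F-.
Remaining n(HF) = 0.002933 mol; n(F-) = 0.004241 mol.
By Henderson-Hasselbalch, pH = pKa + log([A^-]/[HA]) = 3.17 + log(0.004241/0.002933) = 3.17 + (+0.16) = 3.33.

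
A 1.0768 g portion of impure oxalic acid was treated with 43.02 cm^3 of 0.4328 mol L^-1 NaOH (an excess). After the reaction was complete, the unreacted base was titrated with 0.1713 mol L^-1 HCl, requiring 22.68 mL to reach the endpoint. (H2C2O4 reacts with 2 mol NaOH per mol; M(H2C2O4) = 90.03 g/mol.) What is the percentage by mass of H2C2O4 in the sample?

61.6%

Total n(NaOH) added = 0.4328 x 0.04302 = 0.01862 mol.
n(HCl) used = 0.1713 x 0.02268 = 0.003885 mol, which equals the excess n(NaOH).
So n(NaOH) consumed by the sample = 0.01862 - 0.003885 = 0.01473 mol.
n(H2C2O4) = 0.01473 / 2 = 0.007367 mol.
mass H2C2O4 = 0.007367 x 90.03 = 0.6632 g, so %H2C2O4 = 0.6632/1.0768 x 100 = 61.6%.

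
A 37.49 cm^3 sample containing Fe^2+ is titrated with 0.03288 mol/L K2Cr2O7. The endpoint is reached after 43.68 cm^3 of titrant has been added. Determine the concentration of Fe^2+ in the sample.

0.230 M

n(K2Cr2O7) = 0.03288 x 0.04368 = 0.001436 mol.
From the balanced equation, 1 mol K2Cr2O7 reacts with 6 mol Fe^2+, so n(Fe^2+) = 0.001436 x 6/1 = 0.008617 mol.
[Fe^2+] = 0.008617 / 0.03749 L = 0.230 M.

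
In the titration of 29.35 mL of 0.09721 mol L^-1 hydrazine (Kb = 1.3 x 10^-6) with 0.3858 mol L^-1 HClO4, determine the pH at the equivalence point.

n(N2H4) = 0.09721 x 0.02935 = 0.002853 mol; V(HClO4) at equivalence = 0.002853/0.3858 = 0.007395 L.
At equivalence the base is fully converted to N2H5+; total volume = 0.03675 L, so [N2H5+] = 0.002853/0.03675 = 0.07765 M.
Ka(N2H5+) = Kw/Kb = 1.0e-14 / 1.3 x 10^-6 = 7.69e-9.
[H^+] = sqrt(Ka x [N2H5+]) = sqrt(7.69e-9 x 0.07765) = 2.44e-5 M.
pH = -log(2.44e-5) = 4.61.

4.61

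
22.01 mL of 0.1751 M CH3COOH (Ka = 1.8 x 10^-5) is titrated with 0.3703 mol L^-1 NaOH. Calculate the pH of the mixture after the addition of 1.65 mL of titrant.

Initial n(CH3COOH) = 0.1751 x 0.02201 = 0.003854 mol.
n(NaOH) added = 0.3703 x 0.001650 = 0.0006110 mol, converting that many moles of CH3COOH to CH3COO-.
Remaining n(CH3COOH) = 0.003243 mol; n(CH3COO-) = 0.0006110 mol.
By Henderson-Hasselbalch, pH = pKa + log([A^-]/[HA]) = 4.74 + log(0.0006110/0.003243) = 4.74 + (-0.72) = 4.02.

4.02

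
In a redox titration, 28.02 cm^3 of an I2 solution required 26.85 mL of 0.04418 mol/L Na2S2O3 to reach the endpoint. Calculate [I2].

0.0212 M

n(Na2S2O3) = 0.04418 x 0.02685 = 0.001186 mol.
From the balanced equation, 2 mol Na2S2O3 reacts with 1 mol I2, so n(I2) = 0.001186 x 1/2 = 0.0005931 mol.
[I2] = 0.0005931 / 0.02802 L = 0.0212 M.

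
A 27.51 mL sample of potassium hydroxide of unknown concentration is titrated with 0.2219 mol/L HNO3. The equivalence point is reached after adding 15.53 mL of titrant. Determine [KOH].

n(HNO3) delivered = 0.2219 x 0.01553 = 0.003446 mol.
For a 1:1 reaction, n(KOH) = 0.003446 mol.
[KOH] = 0.003446 mol / 0.02751 L = 0.125 M.

0.125 M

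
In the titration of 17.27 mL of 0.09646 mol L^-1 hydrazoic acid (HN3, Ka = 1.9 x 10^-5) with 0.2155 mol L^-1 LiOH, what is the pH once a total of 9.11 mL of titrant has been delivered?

12.05

n(acid) = 0.09646 x 0.01727 = 0.001666 mol; n(LiOH) added = 0.2155 x 0.009110 = 0.001963 mol.
Base is in excess by 0.001963 - 0.001666 = 0.0002973 mol in a total volume of 0.02638 L.
[OH^-] = 0.0002973/0.02638 = 0.01127 M, so pOH = 1.95 and pH = 14.00 - 1.95 = 12.05.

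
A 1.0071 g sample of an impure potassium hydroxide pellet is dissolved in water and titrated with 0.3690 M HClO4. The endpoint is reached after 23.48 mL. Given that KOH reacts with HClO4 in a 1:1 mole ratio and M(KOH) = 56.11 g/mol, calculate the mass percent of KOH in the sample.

n(HClO4) = 0.3690 x 0.02348 = 0.008664 mol.
n(KOH) = 0.008664 / 1 = 0.008664 mol.
mass of KOH = 0.008664 x 56.11 = 0.4861 g.
% purity = 0.4861 / 1.0071 x 100 = 48.3%.

48.3%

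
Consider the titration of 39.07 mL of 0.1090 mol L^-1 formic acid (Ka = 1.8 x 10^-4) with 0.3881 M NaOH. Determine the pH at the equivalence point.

n(HCOOH) = 0.1090 x 0.03907 = 0.004259 mol; V(NaOH) at equivalence = 0.004259/0.3881 = 0.01097 L.
At equivalence all the acid is converted to HCOO-; total volume = 0.03907 + 0.01097 = 0.05004 L, so [HCOO-] = 0.004259/0.05004 = 0.08510 M.
Kb = Kw/Ka = 1.0e-14 / 1.8 x 10^-4 = 5.56e-11.
[OH^-] = sqrt(Kb x [HCOO-]) = sqrt(5.56e-11 x 0.08510) = 2.17e-6 M.
pOH = 5.66, so pH = 14.00 - 5.66 = 8.34.

8.34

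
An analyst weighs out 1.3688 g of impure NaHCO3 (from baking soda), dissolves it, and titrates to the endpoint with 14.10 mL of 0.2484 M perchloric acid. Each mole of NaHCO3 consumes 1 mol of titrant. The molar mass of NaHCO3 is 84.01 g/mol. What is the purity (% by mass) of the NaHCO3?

21.5%

n(HClO4) = 0.2484 x 0.01410 = 0.003502 mol.
n(NaHCO3) = 0.003502 / 1 = 0.003502 mol.
mass of NaHCO3 = 0.003502 x 84.01 = 0.2942 g.
% purity = 0.2942 / 1.3688 x 100 = 21.5%.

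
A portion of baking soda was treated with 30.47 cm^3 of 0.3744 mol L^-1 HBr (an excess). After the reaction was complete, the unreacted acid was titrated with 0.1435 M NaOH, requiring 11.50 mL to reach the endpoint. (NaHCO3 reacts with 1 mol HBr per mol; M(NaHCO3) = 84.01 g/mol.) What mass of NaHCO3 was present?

Total n(HBr) added = 0.3744 x 0.03047 = 0.01141 mol.
n(NaOH) used = 0.1435 x 0.01150 = 0.001650 mol, which equals the excess n(HBr).
So n(HBr) consumed by the sample = 0.01141 - 0.001650 = 0.009758 mol.
n(NaHCO3) = 0.009758 / 1 = 0.009758 mol.
mass = 0.009758 mol x 84.01 g/mol = 0.820 g.

0.820 g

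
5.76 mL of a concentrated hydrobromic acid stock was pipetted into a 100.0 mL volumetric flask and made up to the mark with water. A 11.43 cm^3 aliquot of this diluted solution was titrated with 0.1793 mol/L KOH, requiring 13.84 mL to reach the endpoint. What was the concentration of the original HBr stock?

n(KOH) = 0.1793 x 0.01384 = 0.002482 mol.
n(HBr) in the aliquot = 0.002482 mol.
[diluted HBr] = 0.002482 / 0.01143 = 0.2171 M.
Dilution factor = 100.0/5.760 = 17.36, so [stock] = 0.2171 x 17.36 = 3.77 M.

3.77 M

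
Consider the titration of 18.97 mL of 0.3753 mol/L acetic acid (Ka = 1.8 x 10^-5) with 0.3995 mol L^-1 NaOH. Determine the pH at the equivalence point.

n(CH3COOH) = 0.3753 x 0.01897 = 0.007119 mol; V(NaOH) at equivalence = 0.007119/0.3995 = 0.01782 L.
At equivalence all the acid is converted to CH3COO-; total volume = 0.01897 + 0.01782 = 0.03679 L, so [CH3COO-] = 0.007119/0.03679 = 0.1935 M.
Kb = Kw/Ka = 1.0e-14 / 1.8 x 10^-5 = 5.56e-10.
[OH^-] = sqrt(Kb x [CH3COO-]) = sqrt(5.56e-10 x 0.1935) = 1.04e-5 M.
pOH = 4.98, so pH = 14.00 - 4.98 = 9.02.

9.02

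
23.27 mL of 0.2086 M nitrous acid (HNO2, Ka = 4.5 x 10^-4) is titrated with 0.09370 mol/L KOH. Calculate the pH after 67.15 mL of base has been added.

n(acid) = 0.2086 x 0.02327 = 0.004854 mol; n(KOH) added = 0.09370 x 0.06715 = 0.006292 mol.
Base is in excess by 0.006292 - 0.004854 = 0.001438 mol in a total volume of 0.09042 L.
[OH^-] = 0.001438/0.09042 = 0.01590 M, so pOH = 1.80 and pH = 14.00 - 1.80 = 12.20.

12.20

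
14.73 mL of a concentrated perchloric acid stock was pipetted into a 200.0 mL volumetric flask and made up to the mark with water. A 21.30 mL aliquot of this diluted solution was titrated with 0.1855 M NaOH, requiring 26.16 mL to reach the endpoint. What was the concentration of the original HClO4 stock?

3.09 M

n(NaOH) = 0.1855 x 0.02616 = 0.004853 mol.
n(HClO4) in the aliquot = 0.004853 mol.
[diluted HClO4] = 0.004853 / 0.02130 = 0.2278 M.
Dilution factor = 200.0/14.73 = 13.58, so [stock] = 0.2278 x 13.58 = 3.09 M.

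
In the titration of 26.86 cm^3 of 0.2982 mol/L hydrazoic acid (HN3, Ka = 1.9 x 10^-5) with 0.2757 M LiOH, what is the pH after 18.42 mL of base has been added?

4.96

Initial n(HN3) = 0.2982 x 0.02686 = 0.008010 mol.
n(LiOH) added = 0.2757 x 0.01842 = 0.005078 mol, converting that many moles of HN3 to N3-.
Remaining n(HN3) = 0.002931 mol; n(N3-) = 0.005078 mol.
By Henderson-Hasselbalch, pH = pKa + log([A^-]/[HA]) = 4.72 + log(0.005078/0.002931) = 4.72 + (+0.24) = 4.96.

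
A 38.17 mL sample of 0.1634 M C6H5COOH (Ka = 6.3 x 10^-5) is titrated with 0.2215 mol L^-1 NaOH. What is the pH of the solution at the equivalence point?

n(C6H5COOH) = 0.1634 x 0.03817 = 0.006237 mol; V(NaOH) at equivalence = 0.006237/0.2215 = 0.02816 L.
At equivalence all the acid is converted to C6H5COO-; total volume = 0.03817 + 0.02816 = 0.06633 L, so [C6H5COO-] = 0.006237/0.06633 = 0.09403 M.
Kb = Kw/Ka = 1.0e-14 / 6.3 x 10^-5 = 1.59e-10.
[OH^-] = sqrt(Kb x [C6H5COO-]) = sqrt(1.59e-10 x 0.09403) = 3.86e-6 M.
pOH = 5.41, so pH = 14.00 - 5.41 = 8.59.

8.59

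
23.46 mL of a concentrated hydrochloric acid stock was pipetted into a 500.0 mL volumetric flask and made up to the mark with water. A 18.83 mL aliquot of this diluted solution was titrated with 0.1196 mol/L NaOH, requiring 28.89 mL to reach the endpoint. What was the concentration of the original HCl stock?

3.91 M

n(NaOH) = 0.1196 x 0.02889 = 0.003455 mol.
n(HCl) in the aliquot = 0.003455 mol.
[diluted HCl] = 0.003455 / 0.01883 = 0.1835 M.
Dilution factor = 500.0/23.46 = 21.31, so [stock] = 0.1835 x 21.31 = 3.91 M.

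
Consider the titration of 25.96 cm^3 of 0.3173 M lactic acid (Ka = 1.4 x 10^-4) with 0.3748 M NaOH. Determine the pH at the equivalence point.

8.54

n(HC3H5O3) = 0.3173 x 0.02596 = 0.008237 mol; V(NaOH) at equivalence = 0.008237/0.3748 = 0.02198 L.
At equivalence all the acid is converted to C3H5O3-; total volume = 0.02596 + 0.02198 = 0.04794 L, so [C3H5O3-] = 0.008237/0.04794 = 0.1718 M.
Kb = Kw/Ka = 1.0e-14 / 1.4 x 10^-4 = 7.14e-11.
[OH^-] = sqrt(Kb x [C3H5O3-]) = sqrt(7.14e-11 x 0.1718) = 3.50e-6 M.
pOH = 5.46, so pH = 14.00 - 5.46 = 8.54.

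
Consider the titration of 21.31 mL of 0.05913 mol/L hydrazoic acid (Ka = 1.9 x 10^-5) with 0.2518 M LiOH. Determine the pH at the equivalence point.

n(HN3) = 0.05913 x 0.02131 = 0.001260 mol; V(LiOH) at equivalence = 0.001260/0.2518 = 0.005004 L.
At equivalence all the acid is converted to N3-; total volume = 0.02131 + 0.005004 = 0.02631 L, so [N3-] = 0.001260/0.02631 = 0.04789 M.
Kb = Kw/Ka = 1.0e-14 / 1.9 x 10^-5 = 5.26e-10.
[OH^-] = sqrt(Kb x [N3-]) = sqrt(5.26e-10 x 0.04789) = 5.02e-6 M.
pOH = 5.30, so pH = 14.00 - 5.30 = 8.70.

8.70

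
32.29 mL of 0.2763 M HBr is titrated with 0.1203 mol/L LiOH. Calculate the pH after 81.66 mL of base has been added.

11.90

n(acid) = 0.2763 x 0.03229 = 0.008922 mol; n(LiOH) added = 0.1203 x 0.08166 = 0.009824 mol.
Base is in excess by 0.009824 - 0.008922 = 0.0009020 mol in a total volume of 0.1139 L.
[OH^-] = 0.0009020/0.1139 = 0.007915 M, so pOH = 2.10 and pH = 14.00 - 2.10 = 11.90.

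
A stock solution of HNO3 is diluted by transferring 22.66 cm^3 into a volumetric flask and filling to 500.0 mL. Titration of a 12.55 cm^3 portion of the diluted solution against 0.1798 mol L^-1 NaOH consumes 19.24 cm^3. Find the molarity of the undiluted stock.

n(NaOH) = 0.1798 x 0.01924 = 0.003459 mol.
n(HNO3) in the aliquot = 0.003459 mol.
[diluted HNO3] = 0.003459 / 0.01255 = 0.2756 M.
Dilution factor = 500.0/22.66 = 22.07, so [stock] = 0.2756 x 22.07 = 6.08 M.

6.08 M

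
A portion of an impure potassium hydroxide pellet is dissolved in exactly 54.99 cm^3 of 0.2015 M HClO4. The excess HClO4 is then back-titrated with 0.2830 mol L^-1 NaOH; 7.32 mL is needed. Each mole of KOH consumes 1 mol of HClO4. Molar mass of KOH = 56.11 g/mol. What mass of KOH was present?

0.505 g

Total n(HClO4) added = 0.2015 x 0.05499 = 0.01108 mol.
n(NaOH) used = 0.2830 x 0.007320 = 0.002072 mol, which equals the excess n(HClO4).
So n(HClO4) consumed by the sample = 0.01108 - 0.002072 = 0.009009 mol.
n(KOH) = 0.009009 / 1 = 0.009009 mol.
mass = 0.009009 mol x 56.11 g/mol = 0.505 g.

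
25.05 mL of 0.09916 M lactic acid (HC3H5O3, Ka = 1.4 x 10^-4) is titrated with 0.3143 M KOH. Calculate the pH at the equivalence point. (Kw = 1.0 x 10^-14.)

n(HC3H5O3) = 0.09916 x 0.02505 = 0.002484 mol; V(KOH) at equivalence = 0.002484/0.3143 = 0.007903 L.
At equivalence all the acid is converted to C3H5O3-; total volume = 0.02505 + 0.007903 = 0.03295 L, so [C3H5O3-] = 0.002484/0.03295 = 0.07538 M.
Kb = Kw/Ka = 1.0e-14 / 1.4 x 10^-4 = 7.14e-11.
[OH^-] = sqrt(Kb x [C3H5O3-]) = sqrt(7.14e-11 x 0.07538) = 2.32e-6 M.
pOH = 5.63, so pH = 14.00 - 5.63 = 8.37.

8.37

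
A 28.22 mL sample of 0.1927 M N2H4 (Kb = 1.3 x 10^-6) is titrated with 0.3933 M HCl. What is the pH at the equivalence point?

4.50

n(N2H4) = 0.1927 x 0.02822 = 0.005438 mol; V(HCl) at equivalence = 0.005438/0.3933 = 0.01383 L.
At equivalence the base is fully converted to N2H5+; total volume = 0.04205 L, so [N2H5+] = 0.005438/0.04205 = 0.1293 M.
Ka(N2H5+) = Kw/Kb = 1.0e-14 / 1.3 x 10^-6 = 7.69e-9.
[H^+] = sqrt(Ka x [N2H5+]) = sqrt(7.69e-9 x 0.1293) = 3.15e-5 M.
pH = -log(3.15e-5) = 4.50.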